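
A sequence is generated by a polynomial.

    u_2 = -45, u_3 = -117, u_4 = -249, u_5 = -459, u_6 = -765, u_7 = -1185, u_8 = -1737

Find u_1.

-15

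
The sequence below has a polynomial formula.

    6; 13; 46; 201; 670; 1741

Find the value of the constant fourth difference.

96

First differences: 7, 33, 155, 469, 1071
Second differences: 26, 122, 314, 602
Third differences: 96, 192, 288
Fourth differences: 96, 96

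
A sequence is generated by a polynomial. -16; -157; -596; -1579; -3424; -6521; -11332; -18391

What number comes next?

D1: -141  -439  -983  -1845  -3097  -4811  -7059
D2: -298  -544  -862  -1252  -1714  -2248
D3: -246  -318  -390  -462  -534
D4: -72  -72  -72  -72
Constant fourth difference = -72, so extend:
-534 − 72 = -606;  -2248 − 606 = -2854;  -7059 − 2854 = -9913;  -18391 − 9913 = -28304

-28304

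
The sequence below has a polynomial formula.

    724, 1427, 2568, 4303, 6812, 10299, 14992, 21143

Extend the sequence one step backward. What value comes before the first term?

327

703  1141  1735  2509  3487  4693  6151
438  594  774  978  1206  1458
156  180  204  228  252
24  24  24  24
The fourth differences are constant at 24.
Work back: 156 − 24 = 132;  438 − 132 = 306;  703 − 306 = 397;  724 − 397 = 327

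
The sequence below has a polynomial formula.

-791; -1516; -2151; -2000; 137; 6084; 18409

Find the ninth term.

D1: -725, -635, 151, 2137, 5947, 12325
D2: 90, 786, 1986, 3810, 6378
D3: 696, 1200, 1824, 2568
D4: 504, 624, 744
D5: 120, 120
Fifth differences constant at 120.
744 + 120 = 864;  2568 + 864 = 3432;  6378 + 3432 = 9810;  12325 + 9810 = 22135;  18409 + 22135 = 40544
864 + 120 = 984;  3432 + 984 = 4416;  9810 + 4416 = 14226;  22135 + 14226 = 36361;  40544 + 36361 = 76905

76905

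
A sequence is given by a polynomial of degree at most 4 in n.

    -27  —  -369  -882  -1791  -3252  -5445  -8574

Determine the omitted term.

-120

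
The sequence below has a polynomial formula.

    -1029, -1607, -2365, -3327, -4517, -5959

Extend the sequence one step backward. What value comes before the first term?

D1: -578, -758, -962, -1190, -1442
D2: -180, -204, -228, -252
D3: -24, -24, -24
The third differences are constant at -24.
Work back: -180 + 24 = -156;  -578 + 156 = -422;  -1029 + 422 = -607

-607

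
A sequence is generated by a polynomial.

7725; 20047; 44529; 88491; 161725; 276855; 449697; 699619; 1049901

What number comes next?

1528095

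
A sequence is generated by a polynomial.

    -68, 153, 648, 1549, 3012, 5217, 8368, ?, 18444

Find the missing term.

12693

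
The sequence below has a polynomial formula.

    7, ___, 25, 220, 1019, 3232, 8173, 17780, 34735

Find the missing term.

8

Using the last 7 terms:
Δ: 195  799  2213  4941  9607  16955
Δ²: 604  1414  2728  4666  7348
Δ³: 810  1314  1938  2682
Δ⁴: 504  624  744
Δ⁵: 120  120
Constant fifth difference = 120.
Extend backward: 504 − 120 = 384;  810 − 384 = 426;  604 − 426 = 178;  195 − 178 = 17;  25 − 17 = 8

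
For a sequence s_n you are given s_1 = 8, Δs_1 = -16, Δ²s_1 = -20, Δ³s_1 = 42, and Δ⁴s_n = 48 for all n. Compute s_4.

-58

Build the table forward from the leading diagonal:
D4: 48  48  48  48
D3: 42  90  138  186
D2: -20  22  112  250
D1: -16  -36  -14  98
s: 8  -8  -44  -58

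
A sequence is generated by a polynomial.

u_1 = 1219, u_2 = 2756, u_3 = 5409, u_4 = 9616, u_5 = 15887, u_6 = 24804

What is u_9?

74331

D1: 1537, 2653, 4207, 6271, 8917
D2: 1116, 1554, 2064, 2646
D3: 438, 510, 582
D4: 72, 72
Fourth differences constant at 72.
582 + 72 = 654;  2646 + 654 = 3300;  8917 + 3300 = 12217;  24804 + 12217 = 37021
654 + 72 = 726;  3300 + 726 = 4026;  12217 + 4026 = 16243;  37021 + 16243 = 53264
726 + 72 = 798;  4026 + 798 = 4824;  16243 + 4824 = 21067;  53264 + 21067 = 74331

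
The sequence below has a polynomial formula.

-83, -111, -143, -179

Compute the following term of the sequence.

-219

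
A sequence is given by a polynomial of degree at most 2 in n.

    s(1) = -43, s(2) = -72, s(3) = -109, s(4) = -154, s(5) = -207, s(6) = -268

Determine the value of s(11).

-693

First differences: -29, -37, -45, -53, -61
Second differences: -8, -8, -8, -8
The second differences are constant (-8).
-61 − 8 = -69;  -268 − 69 = -337
-69 − 8 = -77;  -337 − 77 = -414
-77 − 8 = -85;  -414 − 85 = -499
-85 − 8 = -93;  -499 − 93 = -592
-93 − 8 = -101;  -592 − 101 = -693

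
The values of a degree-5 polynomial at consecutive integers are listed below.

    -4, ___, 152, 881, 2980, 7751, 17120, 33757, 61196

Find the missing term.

-5

Using the last 7 terms:
D1: 729  2099  4771  9369  16637  27439
D2: 1370  2672  4598  7268  10802
D3: 1302  1926  2670  3534
D4: 624  744  864
D5: 120  120
Constant fifth difference = 120.
Extend backward: 624 − 120 = 504;  1302 − 504 = 798;  1370 − 798 = 572;  729 − 572 = 157;  152 − 157 = -5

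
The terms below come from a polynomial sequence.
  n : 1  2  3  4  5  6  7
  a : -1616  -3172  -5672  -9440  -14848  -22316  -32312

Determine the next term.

-45352

Δ: -1556, -2500, -3768, -5408, -7468, -9996
Δ²: -944, -1268, -1640, -2060, -2528
Δ³: -324, -372, -420, -468
Δ⁴: -48, -48, -48
Fourth differences constant at -48.
-468 − 48 = -516;  -2528 − 516 = -3044;  -9996 − 3044 = -13040;  -32312 − 13040 = -45352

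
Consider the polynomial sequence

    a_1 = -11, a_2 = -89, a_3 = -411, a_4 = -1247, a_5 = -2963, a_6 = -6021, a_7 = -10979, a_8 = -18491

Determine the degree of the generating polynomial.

4

-78, -322, -836, -1716, -3058, -4958, -7512
-244, -514, -880, -1342, -1900, -2554
-270, -366, -462, -558, -654
-96, -96, -96, -96
The fourth differences are constant, so the polynomial has degree 4.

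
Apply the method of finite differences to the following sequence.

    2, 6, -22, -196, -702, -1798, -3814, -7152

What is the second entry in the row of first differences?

-28

First differences: 4, -28, -174, -506, -1096, -2016, -3338
Second differences: -32, -146, -332, -590, -920, -1322
Third differences: -114, -186, -258, -330, -402
Fourth differences: -72, -72, -72, -72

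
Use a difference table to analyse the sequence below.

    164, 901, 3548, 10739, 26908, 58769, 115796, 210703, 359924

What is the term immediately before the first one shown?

First differences: 737  2647  7191  16169  31861  57027  94907  149221
Second differences: 1910  4544  8978  15692  25166  37880  54314
Third differences: 2634  4434  6714  9474  12714  16434
Fourth differences: 1800  2280  2760  3240  3720
Fifth differences: 480  480  480  480
The fifth differences are constant at 480.
Work back: 1800 − 480 = 1320;  2634 − 1320 = 1314;  1910 − 1314 = 596;  737 − 596 = 141;  164 − 141 = 23

23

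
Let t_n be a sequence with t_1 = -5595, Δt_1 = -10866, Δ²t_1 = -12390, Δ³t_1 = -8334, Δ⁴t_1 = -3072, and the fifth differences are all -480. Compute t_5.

Build the table forward from the leading diagonal:
Fifth differences: -480, -480, -480, -480, -480
Fourth differences: -3072, -3552, -4032, -4512, -4992
Third differences: -8334, -11406, -14958, -18990, -23502
Second differences: -12390, -20724, -32130, -47088, -66078
First differences: -10866, -23256, -43980, -76110, -123198
t: -5595, -16461, -39717, -83697, -159807

-159807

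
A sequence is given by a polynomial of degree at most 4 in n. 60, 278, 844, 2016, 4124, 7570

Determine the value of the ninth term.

First differences: 218, 566, 1172, 2108, 3446
Second differences: 348, 606, 936, 1338
Third differences: 258, 330, 402
Fourth differences: 72, 72
The fourth differences are constant (72).
402 + 72 = 474;  1338 + 474 = 1812;  3446 + 1812 = 5258;  7570 + 5258 = 12828
474 + 72 = 546;  1812 + 546 = 2358;  5258 + 2358 = 7616;  12828 + 7616 = 20444
546 + 72 = 618;  2358 + 618 = 2976;  7616 + 2976 = 10592;  20444 + 10592 = 31036

31036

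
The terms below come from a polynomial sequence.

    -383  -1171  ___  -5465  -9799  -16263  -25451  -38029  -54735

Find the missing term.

Using the last 6 terms:
Δ: -4334  -6464  -9188  -12578  -16706
Δ²: -2130  -2724  -3390  -4128
Δ³: -594  -666  -738
Δ⁴: -72  -72
Constant fourth difference = -72.
Extend backward: -594 + 72 = -522;  -2130 + 522 = -1608;  -4334 + 1608 = -2726;  -5465 + 2726 = -2739

-2739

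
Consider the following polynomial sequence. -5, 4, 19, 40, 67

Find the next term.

100

First differences: 9  15  21  27
Second differences: 6  6  6
Constant second difference = 6, so extend:
27 + 6 = 33;  67 + 33 = 100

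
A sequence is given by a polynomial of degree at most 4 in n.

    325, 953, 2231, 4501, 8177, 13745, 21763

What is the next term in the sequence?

32861

D1: 628  1278  2270  3676  5568  8018
D2: 650  992  1406  1892  2450
D3: 342  414  486  558
D4: 72  72  72
Fourth differences constant at 72.
558 + 72 = 630;  2450 + 630 = 3080;  8018 + 3080 = 11098;  21763 + 11098 = 32861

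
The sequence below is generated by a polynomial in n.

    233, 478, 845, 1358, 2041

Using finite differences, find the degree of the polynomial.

3

Δ: 245, 367, 513, 683
Δ²: 122, 146, 170
Δ³: 24, 24
The third differences are constant, so the polynomial has degree 3.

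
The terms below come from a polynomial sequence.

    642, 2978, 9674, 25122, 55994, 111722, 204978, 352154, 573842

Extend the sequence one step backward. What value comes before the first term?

74

D1: 2336, 6696, 15448, 30872, 55728, 93256, 147176, 221688
D2: 4360, 8752, 15424, 24856, 37528, 53920, 74512
D3: 4392, 6672, 9432, 12672, 16392, 20592
D4: 2280, 2760, 3240, 3720, 4200
D5: 480, 480, 480, 480
The fifth differences are constant at 480.
Work back: 2280 − 480 = 1800;  4392 − 1800 = 2592;  4360 − 2592 = 1768;  2336 − 1768 = 568;  642 − 568 = 74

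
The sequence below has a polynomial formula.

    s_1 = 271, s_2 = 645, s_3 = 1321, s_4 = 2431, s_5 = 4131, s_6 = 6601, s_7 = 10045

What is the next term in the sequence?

Δ: 374  676  1110  1700  2470  3444
Δ²: 302  434  590  770  974
Δ³: 132  156  180  204
Δ⁴: 24  24  24
Constant fourth difference = 24, so extend:
204 + 24 = 228;  974 + 228 = 1202;  3444 + 1202 = 4646;  10045 + 4646 = 14691

14691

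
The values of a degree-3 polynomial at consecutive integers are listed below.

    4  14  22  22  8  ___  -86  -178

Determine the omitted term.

Using the first 5 terms:
First differences: 10, 8, 0, -14
Second differences: -2, -8, -14
Third differences: -6, -6
Constant third difference = -6.
Extend forward: -14 − 6 = -20;  -14 − 20 = -34;  8 − 34 = -26

-26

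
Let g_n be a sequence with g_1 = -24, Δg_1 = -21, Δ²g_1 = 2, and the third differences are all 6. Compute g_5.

-72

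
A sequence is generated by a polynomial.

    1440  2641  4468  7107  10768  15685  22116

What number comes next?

Δ: 1201  1827  2639  3661  4917  6431
Δ²: 626  812  1022  1256  1514
Δ³: 186  210  234  258
Δ⁴: 24  24  24
The fourth differences are constant (24).
258 + 24 = 282;  1514 + 282 = 1796;  6431 + 1796 = 8227;  22116 + 8227 = 30343

30343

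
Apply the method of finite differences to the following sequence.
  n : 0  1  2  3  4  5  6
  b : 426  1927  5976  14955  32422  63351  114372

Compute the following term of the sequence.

194011

First differences: 1501, 4049, 8979, 17467, 30929, 51021
Second differences: 2548, 4930, 8488, 13462, 20092
Third differences: 2382, 3558, 4974, 6630
Fourth differences: 1176, 1416, 1656
Fifth differences: 240, 240
Constant fifth difference = 240, so extend:
1656 + 240 = 1896;  6630 + 1896 = 8526;  20092 + 8526 = 28618;  51021 + 28618 = 79639;  114372 + 79639 = 194011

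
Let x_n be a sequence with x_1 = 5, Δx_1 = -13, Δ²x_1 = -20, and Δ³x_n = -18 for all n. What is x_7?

-733

Build the table forward from the leading diagonal:
Third differences: -18, -18, -18, -18, -18, -18, -18
Second differences: -20, -38, -56, -74, -92, -110, -128
First differences: -13, -33, -71, -127, -201, -293, -403
x: 5, -8, -41, -112, -239, -440, -733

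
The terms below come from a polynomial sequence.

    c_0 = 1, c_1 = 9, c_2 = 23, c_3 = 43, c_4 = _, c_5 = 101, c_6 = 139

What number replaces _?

Using the first 4 terms:
8, 14, 20
6, 6
Constant second difference = 6.
Extend forward: 20 + 6 = 26;  43 + 26 = 69

69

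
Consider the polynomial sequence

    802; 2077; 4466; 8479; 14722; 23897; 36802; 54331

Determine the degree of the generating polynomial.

D1: 1275, 2389, 4013, 6243, 9175, 12905, 17529
D2: 1114, 1624, 2230, 2932, 3730, 4624
D3: 510, 606, 702, 798, 894
D4: 96, 96, 96, 96
The fourth differences are constant, so the polynomial has degree 4.

4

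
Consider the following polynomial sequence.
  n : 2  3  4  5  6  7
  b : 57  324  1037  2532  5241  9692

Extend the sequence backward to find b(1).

-4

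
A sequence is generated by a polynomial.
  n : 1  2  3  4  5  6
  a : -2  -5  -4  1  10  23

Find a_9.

Δ: -3  1  5  9  13
Δ²: 4  4  4  4
Second differences constant at 4.
13 + 4 = 17;  23 + 17 = 40
17 + 4 = 21;  40 + 21 = 61
21 + 4 = 25;  61 + 25 = 86

86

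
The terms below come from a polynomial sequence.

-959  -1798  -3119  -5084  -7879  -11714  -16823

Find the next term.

-839 , -1321 , -1965 , -2795 , -3835 , -5109
-482 , -644 , -830 , -1040 , -1274
-162 , -186 , -210 , -234
-24 , -24 , -24
Fourth differences constant at -24.
-234 − 24 = -258;  -1274 − 258 = -1532;  -5109 − 1532 = -6641;  -16823 − 6641 = -23464

-23464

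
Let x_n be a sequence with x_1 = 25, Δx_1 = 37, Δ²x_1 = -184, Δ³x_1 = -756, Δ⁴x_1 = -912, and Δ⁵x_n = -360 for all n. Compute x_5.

-4867

Build the table forward from the leading diagonal:
Δ⁵: -360  -360  -360  -360  -360
Δ⁴: -912  -1272  -1632  -1992  -2352
Δ³: -756  -1668  -2940  -4572  -6564
Δ²: -184  -940  -2608  -5548  -10120
Δ: 37  -147  -1087  -3695  -9243
x: 25  62  -85  -1172  -4867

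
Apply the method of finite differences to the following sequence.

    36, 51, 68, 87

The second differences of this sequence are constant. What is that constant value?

First differences: 15, 17, 19
Second differences: 2, 2

2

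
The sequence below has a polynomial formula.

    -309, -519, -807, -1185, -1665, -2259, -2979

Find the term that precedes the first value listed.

Δ: -210  -288  -378  -480  -594  -720
Δ²: -78  -90  -102  -114  -126
Δ³: -12  -12  -12  -12
The third differences are constant at -12.
Work back: -78 + 12 = -66;  -210 + 66 = -144;  -309 + 144 = -165

-165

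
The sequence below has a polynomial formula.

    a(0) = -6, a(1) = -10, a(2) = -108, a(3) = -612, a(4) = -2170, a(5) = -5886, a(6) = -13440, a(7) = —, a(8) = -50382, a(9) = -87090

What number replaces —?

-27208

Using the first 7 terms:
First differences: -4  -98  -504  -1558  -3716  -7554
Second differences: -94  -406  -1054  -2158  -3838
Third differences: -312  -648  -1104  -1680
Fourth differences: -336  -456  -576
Fifth differences: -120  -120
Constant fifth difference = -120.
Extend forward: -576 − 120 = -696;  -1680 − 696 = -2376;  -3838 − 2376 = -6214;  -7554 − 6214 = -13768;  -13440 − 13768 = -27208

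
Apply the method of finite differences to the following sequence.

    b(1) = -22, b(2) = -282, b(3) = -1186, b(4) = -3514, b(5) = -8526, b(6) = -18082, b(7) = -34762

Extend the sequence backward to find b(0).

14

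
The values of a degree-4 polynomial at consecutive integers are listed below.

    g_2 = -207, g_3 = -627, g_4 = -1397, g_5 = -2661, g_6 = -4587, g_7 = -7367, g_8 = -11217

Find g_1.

-17

First differences: -420  -770  -1264  -1926  -2780  -3850
Second differences: -350  -494  -662  -854  -1070
Third differences: -144  -168  -192  -216
Fourth differences: -24  -24  -24
The fourth differences are constant at -24.
Work back: -144 + 24 = -120;  -350 + 120 = -230;  -420 + 230 = -190;  -207 + 190 = -17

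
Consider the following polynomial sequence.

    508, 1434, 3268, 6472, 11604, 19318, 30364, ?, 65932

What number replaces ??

45588

Using the first 7 terms:
926, 1834, 3204, 5132, 7714, 11046
908, 1370, 1928, 2582, 3332
462, 558, 654, 750
96, 96, 96
Constant fourth difference = 96.
Extend forward: 750 + 96 = 846;  3332 + 846 = 4178;  11046 + 4178 = 15224;  30364 + 15224 = 45588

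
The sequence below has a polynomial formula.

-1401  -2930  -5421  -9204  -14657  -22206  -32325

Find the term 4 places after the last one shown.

-1529, -2491, -3783, -5453, -7549, -10119
-962, -1292, -1670, -2096, -2570
-330, -378, -426, -474
-48, -48, -48
Constant fourth difference = -48, so extend:
-474 − 48 = -522;  -2570 − 522 = -3092;  -10119 − 3092 = -13211;  -32325 − 13211 = -45536
-522 − 48 = -570;  -3092 − 570 = -3662;  -13211 − 3662 = -16873;  -45536 − 16873 = -62409
-570 − 48 = -618;  -3662 − 618 = -4280;  -16873 − 4280 = -21153;  -62409 − 21153 = -83562
-618 − 48 = -666;  -4280 − 666 = -4946;  -21153 − 4946 = -26099;  -83562 − 26099 = -109661

-109661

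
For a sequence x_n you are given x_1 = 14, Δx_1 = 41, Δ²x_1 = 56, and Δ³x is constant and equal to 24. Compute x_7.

Build the table forward from the leading diagonal:
Δ³: 24, 24, 24, 24, 24, 24, 24
Δ²: 56, 80, 104, 128, 152, 176, 200
Δ: 41, 97, 177, 281, 409, 561, 737
x: 14, 55, 152, 329, 610, 1019, 1580

1580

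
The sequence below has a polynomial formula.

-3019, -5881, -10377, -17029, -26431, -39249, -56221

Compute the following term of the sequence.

-2862, -4496, -6652, -9402, -12818, -16972
-1634, -2156, -2750, -3416, -4154
-522, -594, -666, -738
-72, -72, -72
Fourth differences constant at -72.
-738 − 72 = -810;  -4154 − 810 = -4964;  -16972 − 4964 = -21936;  -56221 − 21936 = -78157

-78157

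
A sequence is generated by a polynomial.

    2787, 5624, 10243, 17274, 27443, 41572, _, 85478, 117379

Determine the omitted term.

60579

Using the first 6 terms:
D1: 2837, 4619, 7031, 10169, 14129
D2: 1782, 2412, 3138, 3960
D3: 630, 726, 822
D4: 96, 96
Constant fourth difference = 96.
Extend forward: 822 + 96 = 918;  3960 + 918 = 4878;  14129 + 4878 = 19007;  41572 + 19007 = 60579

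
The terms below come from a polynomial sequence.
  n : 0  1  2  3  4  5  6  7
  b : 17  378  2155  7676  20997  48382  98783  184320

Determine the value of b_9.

528002

361  1777  5521  13321  27385  50401  85537
1416  3744  7800  14064  23016  35136
2328  4056  6264  8952  12120
1728  2208  2688  3168
480  480  480
The fifth differences are constant (480).
3168 + 480 = 3648;  12120 + 3648 = 15768;  35136 + 15768 = 50904;  85537 + 50904 = 136441;  184320 + 136441 = 320761
3648 + 480 = 4128;  15768 + 4128 = 19896;  50904 + 19896 = 70800;  136441 + 70800 = 207241;  320761 + 207241 = 528002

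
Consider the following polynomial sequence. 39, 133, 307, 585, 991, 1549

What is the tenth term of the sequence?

D1: 94, 174, 278, 406, 558
D2: 80, 104, 128, 152
D3: 24, 24, 24
Constant third difference = 24, so extend:
152 + 24 = 176;  558 + 176 = 734;  1549 + 734 = 2283
176 + 24 = 200;  734 + 200 = 934;  2283 + 934 = 3217
200 + 24 = 224;  934 + 224 = 1158;  3217 + 1158 = 4375
224 + 24 = 248;  1158 + 248 = 1406;  4375 + 1406 = 5781

5781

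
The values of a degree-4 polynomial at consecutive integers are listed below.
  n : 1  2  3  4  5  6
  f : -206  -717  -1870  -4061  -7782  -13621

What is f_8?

D1: -511 , -1153 , -2191 , -3721 , -5839
D2: -642 , -1038 , -1530 , -2118
D3: -396 , -492 , -588
D4: -96 , -96
Fourth differences constant at -96.
-588 − 96 = -684;  -2118 − 684 = -2802;  -5839 − 2802 = -8641;  -13621 − 8641 = -22262
-684 − 96 = -780;  -2802 − 780 = -3582;  -8641 − 3582 = -12223;  -22262 − 12223 = -34485

-34485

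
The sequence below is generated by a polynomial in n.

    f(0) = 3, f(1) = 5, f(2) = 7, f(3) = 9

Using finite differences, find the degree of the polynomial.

1

2, 2, 2
The first differences are constant, so the polynomial has degree 1.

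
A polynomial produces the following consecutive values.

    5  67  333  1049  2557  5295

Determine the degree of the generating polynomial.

4

Δ: 62, 266, 716, 1508, 2738
Δ²: 204, 450, 792, 1230
Δ³: 246, 342, 438
Δ⁴: 96, 96
The fourth differences are constant, so the polynomial has degree 4.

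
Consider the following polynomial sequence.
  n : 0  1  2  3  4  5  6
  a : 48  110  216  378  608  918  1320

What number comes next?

1826

Δ: 62, 106, 162, 230, 310, 402
Δ²: 44, 56, 68, 80, 92
Δ³: 12, 12, 12, 12
The third differences are constant (12).
92 + 12 = 104;  402 + 104 = 506;  1320 + 506 = 1826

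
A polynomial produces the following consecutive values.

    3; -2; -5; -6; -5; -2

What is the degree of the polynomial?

2

D1: -5, -3, -1, 1, 3
D2: 2, 2, 2, 2
The second differences are constant, so the polynomial has degree 2.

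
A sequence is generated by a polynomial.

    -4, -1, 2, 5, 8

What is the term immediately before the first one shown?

-7

Δ: 3  3  3  3
The first differences are constant at 3.
Work back: -4 − 3 = -7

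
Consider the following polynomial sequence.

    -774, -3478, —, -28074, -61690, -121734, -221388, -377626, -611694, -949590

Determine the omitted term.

-11016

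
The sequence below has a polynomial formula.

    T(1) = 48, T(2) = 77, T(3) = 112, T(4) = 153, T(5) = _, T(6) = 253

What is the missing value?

200

Using the first 4 terms:
D1: 29  35  41
D2: 6  6
Constant second difference = 6.
Extend forward: 41 + 6 = 47;  153 + 47 = 200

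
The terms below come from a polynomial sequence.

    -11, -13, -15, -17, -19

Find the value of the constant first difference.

Δ: -2, -2, -2, -2

-2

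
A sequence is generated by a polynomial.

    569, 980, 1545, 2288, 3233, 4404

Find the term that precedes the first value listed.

411, 565, 743, 945, 1171
154, 178, 202, 226
24, 24, 24
The third differences are constant at 24.
Work back: 154 − 24 = 130;  411 − 130 = 281;  569 − 281 = 288

288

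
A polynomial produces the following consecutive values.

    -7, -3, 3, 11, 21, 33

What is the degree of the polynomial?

2

First differences: 4, 6, 8, 10, 12
Second differences: 2, 2, 2, 2
The second differences are constant, so the polynomial has degree 2.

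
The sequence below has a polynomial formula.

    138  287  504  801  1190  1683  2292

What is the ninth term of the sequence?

149, 217, 297, 389, 493, 609
68, 80, 92, 104, 116
12, 12, 12, 12
Third differences constant at 12.
116 + 12 = 128;  609 + 128 = 737;  2292 + 737 = 3029
128 + 12 = 140;  737 + 140 = 877;  3029 + 877 = 3906

3906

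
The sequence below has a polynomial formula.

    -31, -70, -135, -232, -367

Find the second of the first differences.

-65

D1: -39, -65, -97, -135
D2: -26, -32, -38
D3: -6, -6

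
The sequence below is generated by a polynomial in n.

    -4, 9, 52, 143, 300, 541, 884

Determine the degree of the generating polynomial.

3

Δ: 13, 43, 91, 157, 241, 343
Δ²: 30, 48, 66, 84, 102
Δ³: 18, 18, 18, 18
The third differences are constant, so the polynomial has degree 3.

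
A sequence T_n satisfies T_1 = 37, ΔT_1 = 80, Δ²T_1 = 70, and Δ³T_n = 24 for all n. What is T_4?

Build the table forward from the leading diagonal:
Third differences: 24  24  24  24
Second differences: 70  94  118  142
First differences: 80  150  244  362
T: 37  117  267  511

511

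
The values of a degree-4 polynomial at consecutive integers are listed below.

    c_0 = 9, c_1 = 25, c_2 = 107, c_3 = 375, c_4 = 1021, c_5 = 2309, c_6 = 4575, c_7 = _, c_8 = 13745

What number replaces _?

Using the first 7 terms:
First differences: 16  82  268  646  1288  2266
Second differences: 66  186  378  642  978
Third differences: 120  192  264  336
Fourth differences: 72  72  72
Constant fourth difference = 72.
Extend forward: 336 + 72 = 408;  978 + 408 = 1386;  2266 + 1386 = 3652;  4575 + 3652 = 8227

8227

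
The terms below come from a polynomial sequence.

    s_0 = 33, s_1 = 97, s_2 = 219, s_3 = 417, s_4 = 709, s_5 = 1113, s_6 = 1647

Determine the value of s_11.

6897

64  122  198  292  404  534
58  76  94  112  130
18  18  18  18
Constant third difference = 18, so extend:
130 + 18 = 148;  534 + 148 = 682;  1647 + 682 = 2329
148 + 18 = 166;  682 + 166 = 848;  2329 + 848 = 3177
166 + 18 = 184;  848 + 184 = 1032;  3177 + 1032 = 4209
184 + 18 = 202;  1032 + 202 = 1234;  4209 + 1234 = 5443
202 + 18 = 220;  1234 + 220 = 1454;  5443 + 1454 = 6897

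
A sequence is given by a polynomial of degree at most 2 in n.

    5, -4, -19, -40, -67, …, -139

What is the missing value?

-100

Using the first 5 terms:
D1: -9  -15  -21  -27
D2: -6  -6  -6
Constant second difference = -6.
Extend forward: -27 − 6 = -33;  -67 − 33 = -100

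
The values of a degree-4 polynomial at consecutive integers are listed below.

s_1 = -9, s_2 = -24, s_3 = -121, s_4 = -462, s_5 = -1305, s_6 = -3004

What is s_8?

-10866

Δ: -15  -97  -341  -843  -1699
Δ²: -82  -244  -502  -856
Δ³: -162  -258  -354
Δ⁴: -96  -96
Fourth differences constant at -96.
-354 − 96 = -450;  -856 − 450 = -1306;  -1699 − 1306 = -3005;  -3004 − 3005 = -6009
-450 − 96 = -546;  -1306 − 546 = -1852;  -3005 − 1852 = -4857;  -6009 − 4857 = -10866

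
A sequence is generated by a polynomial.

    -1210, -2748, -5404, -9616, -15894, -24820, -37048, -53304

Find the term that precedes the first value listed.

-424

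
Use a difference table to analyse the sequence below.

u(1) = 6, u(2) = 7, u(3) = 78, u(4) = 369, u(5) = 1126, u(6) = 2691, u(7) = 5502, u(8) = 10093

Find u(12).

Δ: 1, 71, 291, 757, 1565, 2811, 4591
Δ²: 70, 220, 466, 808, 1246, 1780
Δ³: 150, 246, 342, 438, 534
Δ⁴: 96, 96, 96, 96
Constant fourth difference = 96, so extend:
534 + 96 = 630;  1780 + 630 = 2410;  4591 + 2410 = 7001;  10093 + 7001 = 17094
630 + 96 = 726;  2410 + 726 = 3136;  7001 + 3136 = 10137;  17094 + 10137 = 27231
726 + 96 = 822;  3136 + 822 = 3958;  10137 + 3958 = 14095;  27231 + 14095 = 41326
822 + 96 = 918;  3958 + 918 = 4876;  14095 + 4876 = 18971;  41326 + 18971 = 60297

60297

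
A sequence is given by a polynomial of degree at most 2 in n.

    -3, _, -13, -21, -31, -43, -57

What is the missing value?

Using the last 5 terms:
D1: -8, -10, -12, -14
D2: -2, -2, -2
Constant second difference = -2.
Extend backward: -8 + 2 = -6;  -13 + 6 = -7

-7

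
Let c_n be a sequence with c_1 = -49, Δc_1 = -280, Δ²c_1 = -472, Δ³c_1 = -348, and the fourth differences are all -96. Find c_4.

-2653

Build the table forward from the leading diagonal:
Δ⁴: -96, -96, -96, -96
Δ³: -348, -444, -540, -636
Δ²: -472, -820, -1264, -1804
Δ: -280, -752, -1572, -2836
c: -49, -329, -1081, -2653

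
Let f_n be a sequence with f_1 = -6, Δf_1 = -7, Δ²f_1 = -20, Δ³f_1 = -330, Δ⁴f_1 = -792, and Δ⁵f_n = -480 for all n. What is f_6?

-7981

Build the table forward from the leading diagonal:
Δ⁵: -480  -480  -480  -480  -480  -480
Δ⁴: -792  -1272  -1752  -2232  -2712  -3192
Δ³: -330  -1122  -2394  -4146  -6378  -9090
Δ²: -20  -350  -1472  -3866  -8012  -14390
Δ: -7  -27  -377  -1849  -5715  -13727
f: -6  -13  -40  -417  -2266  -7981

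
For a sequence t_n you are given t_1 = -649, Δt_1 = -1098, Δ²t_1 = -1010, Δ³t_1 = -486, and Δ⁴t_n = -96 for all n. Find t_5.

Build the table forward from the leading diagonal:
Δ⁴: -96  -96  -96  -96  -96
Δ³: -486  -582  -678  -774  -870
Δ²: -1010  -1496  -2078  -2756  -3530
Δ: -1098  -2108  -3604  -5682  -8438
t: -649  -1747  -3855  -7459  -13141

-13141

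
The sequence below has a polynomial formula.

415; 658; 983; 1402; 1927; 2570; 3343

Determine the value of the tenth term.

First differences: 243, 325, 419, 525, 643, 773
Second differences: 82, 94, 106, 118, 130
Third differences: 12, 12, 12, 12
Third differences constant at 12.
130 + 12 = 142;  773 + 142 = 915;  3343 + 915 = 4258
142 + 12 = 154;  915 + 154 = 1069;  4258 + 1069 = 5327
154 + 12 = 166;  1069 + 166 = 1235;  5327 + 1235 = 6562

6562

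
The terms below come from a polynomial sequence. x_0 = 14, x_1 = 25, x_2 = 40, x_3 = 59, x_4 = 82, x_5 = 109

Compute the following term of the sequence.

D1: 11  15  19  23  27
D2: 4  4  4  4
Constant second difference = 4, so extend:
27 + 4 = 31;  109 + 31 = 140

140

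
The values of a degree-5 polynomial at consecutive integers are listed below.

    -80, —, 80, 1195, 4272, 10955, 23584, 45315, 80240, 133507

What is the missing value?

-141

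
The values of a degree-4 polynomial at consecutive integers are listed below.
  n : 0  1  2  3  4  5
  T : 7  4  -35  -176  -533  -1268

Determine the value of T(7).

D1: -3  -39  -141  -357  -735
D2: -36  -102  -216  -378
D3: -66  -114  -162
D4: -48  -48
Constant fourth difference = -48, so extend:
-162 − 48 = -210;  -378 − 210 = -588;  -735 − 588 = -1323;  -1268 − 1323 = -2591
-210 − 48 = -258;  -588 − 258 = -846;  -1323 − 846 = -2169;  -2591 − 2169 = -4760

-4760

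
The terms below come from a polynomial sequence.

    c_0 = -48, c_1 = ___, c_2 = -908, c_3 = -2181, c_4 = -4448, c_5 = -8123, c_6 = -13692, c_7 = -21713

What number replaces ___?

Using the last 6 terms:
Δ: -1273  -2267  -3675  -5569  -8021
Δ²: -994  -1408  -1894  -2452
Δ³: -414  -486  -558
Δ⁴: -72  -72
Constant fourth difference = -72.
Extend backward: -414 + 72 = -342;  -994 + 342 = -652;  -1273 + 652 = -621;  -908 + 621 = -287

-287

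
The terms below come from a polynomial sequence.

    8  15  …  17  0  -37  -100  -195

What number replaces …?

20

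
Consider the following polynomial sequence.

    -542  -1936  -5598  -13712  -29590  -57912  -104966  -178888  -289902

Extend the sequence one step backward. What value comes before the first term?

-1394  -3662  -8114  -15878  -28322  -47054  -73922  -111014
-2268  -4452  -7764  -12444  -18732  -26868  -37092
-2184  -3312  -4680  -6288  -8136  -10224
-1128  -1368  -1608  -1848  -2088
-240  -240  -240  -240
The fifth differences are constant at -240.
Work back: -1128 + 240 = -888;  -2184 + 888 = -1296;  -2268 + 1296 = -972;  -1394 + 972 = -422;  -542 + 422 = -120

-120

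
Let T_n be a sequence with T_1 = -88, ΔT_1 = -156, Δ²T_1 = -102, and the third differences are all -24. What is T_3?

Build the table forward from the leading diagonal:
Third differences: -24  -24  -24
Second differences: -102  -126  -150
First differences: -156  -258  -384
T: -88  -244  -502

-502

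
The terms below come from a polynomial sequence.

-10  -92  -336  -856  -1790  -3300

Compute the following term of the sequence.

-5572

-82  -244  -520  -934  -1510
-162  -276  -414  -576
-114  -138  -162
-24  -24
Constant fourth difference = -24, so extend:
-162 − 24 = -186;  -576 − 186 = -762;  -1510 − 762 = -2272;  -3300 − 2272 = -5572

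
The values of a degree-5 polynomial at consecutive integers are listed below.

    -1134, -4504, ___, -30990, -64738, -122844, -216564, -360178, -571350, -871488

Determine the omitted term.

-13008

Using the last 7 terms:
D1: -33748  -58106  -93720  -143614  -211172  -300138
D2: -24358  -35614  -49894  -67558  -88966
D3: -11256  -14280  -17664  -21408
D4: -3024  -3384  -3744
D5: -360  -360
Constant fifth difference = -360.
Extend backward: -3024 + 360 = -2664;  -11256 + 2664 = -8592;  -24358 + 8592 = -15766;  -33748 + 15766 = -17982;  -30990 + 17982 = -13008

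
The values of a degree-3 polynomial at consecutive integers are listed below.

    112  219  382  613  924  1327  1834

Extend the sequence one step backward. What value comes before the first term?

First differences: 107, 163, 231, 311, 403, 507
Second differences: 56, 68, 80, 92, 104
Third differences: 12, 12, 12, 12
The third differences are constant at 12.
Work back: 56 − 12 = 44;  107 − 44 = 63;  112 − 63 = 49

49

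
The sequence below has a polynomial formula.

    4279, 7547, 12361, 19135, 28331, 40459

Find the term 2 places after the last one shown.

Δ: 3268, 4814, 6774, 9196, 12128
Δ²: 1546, 1960, 2422, 2932
Δ³: 414, 462, 510
Δ⁴: 48, 48
The fourth differences are constant (48).
510 + 48 = 558;  2932 + 558 = 3490;  12128 + 3490 = 15618;  40459 + 15618 = 56077
558 + 48 = 606;  3490 + 606 = 4096;  15618 + 4096 = 19714;  56077 + 19714 = 75791

75791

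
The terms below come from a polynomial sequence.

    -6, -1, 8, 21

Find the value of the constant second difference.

4

D1: 5, 9, 13
D2: 4, 4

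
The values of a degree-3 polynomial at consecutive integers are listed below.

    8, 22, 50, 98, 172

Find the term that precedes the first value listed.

2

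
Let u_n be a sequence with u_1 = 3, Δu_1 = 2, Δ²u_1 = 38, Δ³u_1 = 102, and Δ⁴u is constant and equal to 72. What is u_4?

225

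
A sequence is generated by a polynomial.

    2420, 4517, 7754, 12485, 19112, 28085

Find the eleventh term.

127250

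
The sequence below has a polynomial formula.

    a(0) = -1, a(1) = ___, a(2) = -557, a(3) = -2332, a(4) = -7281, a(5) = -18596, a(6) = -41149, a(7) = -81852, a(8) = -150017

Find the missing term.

Using the last 7 terms:
-1775  -4949  -11315  -22553  -40703  -68165
-3174  -6366  -11238  -18150  -27462
-3192  -4872  -6912  -9312
-1680  -2040  -2400
-360  -360
Constant fifth difference = -360.
Extend backward: -1680 + 360 = -1320;  -3192 + 1320 = -1872;  -3174 + 1872 = -1302;  -1775 + 1302 = -473;  -557 + 473 = -84

-84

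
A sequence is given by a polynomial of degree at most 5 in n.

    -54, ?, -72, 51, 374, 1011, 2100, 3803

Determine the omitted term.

-85

Using the last 6 terms:
Δ: 123, 323, 637, 1089, 1703
Δ²: 200, 314, 452, 614
Δ³: 114, 138, 162
Δ⁴: 24, 24
Constant fourth difference = 24.
Extend backward: 114 − 24 = 90;  200 − 90 = 110;  123 − 110 = 13;  -72 − 13 = -85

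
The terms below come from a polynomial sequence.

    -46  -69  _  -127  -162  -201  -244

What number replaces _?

Using the last 4 terms:
First differences: -35, -39, -43
Second differences: -4, -4
Constant second difference = -4.
Extend backward: -35 + 4 = -31;  -127 + 31 = -96

-96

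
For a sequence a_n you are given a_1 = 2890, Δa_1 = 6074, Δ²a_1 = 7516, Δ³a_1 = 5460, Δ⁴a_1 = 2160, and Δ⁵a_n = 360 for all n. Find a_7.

Build the table forward from the leading diagonal:
D5: 360  360  360  360  360  360  360
D4: 2160  2520  2880  3240  3600  3960  4320
D3: 5460  7620  10140  13020  16260  19860  23820
D2: 7516  12976  20596  30736  43756  60016  79876
D1: 6074  13590  26566  47162  77898  121654  181670
a: 2890  8964  22554  49120  96282  174180  295834

295834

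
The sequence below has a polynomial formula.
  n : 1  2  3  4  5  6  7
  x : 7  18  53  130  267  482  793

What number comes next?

First differences: 11, 35, 77, 137, 215, 311
Second differences: 24, 42, 60, 78, 96
Third differences: 18, 18, 18, 18
Constant third difference = 18, so extend:
96 + 18 = 114;  311 + 114 = 425;  793 + 425 = 1218

1218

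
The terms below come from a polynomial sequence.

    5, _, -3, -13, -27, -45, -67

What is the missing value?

3

Using the last 5 terms:
Δ: -10  -14  -18  -22
Δ²: -4  -4  -4
Constant second difference = -4.
Extend backward: -10 + 4 = -6;  -3 + 6 = 3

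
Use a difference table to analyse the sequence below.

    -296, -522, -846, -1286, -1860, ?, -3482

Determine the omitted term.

-2586

Using the first 5 terms:
First differences: -226  -324  -440  -574
Second differences: -98  -116  -134
Third differences: -18  -18
Constant third difference = -18.
Extend forward: -134 − 18 = -152;  -574 − 152 = -726;  -1860 − 726 = -2586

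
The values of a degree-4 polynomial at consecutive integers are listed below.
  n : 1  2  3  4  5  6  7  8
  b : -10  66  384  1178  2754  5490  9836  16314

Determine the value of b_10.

D1: 76, 318, 794, 1576, 2736, 4346, 6478
D2: 242, 476, 782, 1160, 1610, 2132
D3: 234, 306, 378, 450, 522
D4: 72, 72, 72, 72
Fourth differences constant at 72.
522 + 72 = 594;  2132 + 594 = 2726;  6478 + 2726 = 9204;  16314 + 9204 = 25518
594 + 72 = 666;  2726 + 666 = 3392;  9204 + 3392 = 12596;  25518 + 12596 = 38114

38114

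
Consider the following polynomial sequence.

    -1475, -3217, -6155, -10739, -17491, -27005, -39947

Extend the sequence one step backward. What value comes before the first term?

D1: -1742  -2938  -4584  -6752  -9514  -12942
D2: -1196  -1646  -2168  -2762  -3428
D3: -450  -522  -594  -666
D4: -72  -72  -72
The fourth differences are constant at -72.
Work back: -450 + 72 = -378;  -1196 + 378 = -818;  -1742 + 818 = -924;  -1475 + 924 = -551

-551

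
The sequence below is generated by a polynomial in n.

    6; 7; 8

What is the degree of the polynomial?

1

Δ: 1, 1
The first differences are constant, so the polynomial has degree 1.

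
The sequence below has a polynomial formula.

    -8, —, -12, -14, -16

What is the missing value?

-10

Using the last 3 terms:
-2  -2
Constant first difference = -2.
Extend backward: -12 + 2 = -10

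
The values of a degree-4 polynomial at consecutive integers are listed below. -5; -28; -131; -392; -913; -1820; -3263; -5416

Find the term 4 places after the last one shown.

D1: -23, -103, -261, -521, -907, -1443, -2153
D2: -80, -158, -260, -386, -536, -710
D3: -78, -102, -126, -150, -174
D4: -24, -24, -24, -24
The fourth differences are constant (-24).
-174 − 24 = -198;  -710 − 198 = -908;  -2153 − 908 = -3061;  -5416 − 3061 = -8477
-198 − 24 = -222;  -908 − 222 = -1130;  -3061 − 1130 = -4191;  -8477 − 4191 = -12668
-222 − 24 = -246;  -1130 − 246 = -1376;  -4191 − 1376 = -5567;  -12668 − 5567 = -18235
-246 − 24 = -270;  -1376 − 270 = -1646;  -5567 − 1646 = -7213;  -18235 − 7213 = -25448

-25448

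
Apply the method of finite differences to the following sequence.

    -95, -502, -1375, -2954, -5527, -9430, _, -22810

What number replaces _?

Using the first 6 terms:
Δ: -407  -873  -1579  -2573  -3903
Δ²: -466  -706  -994  -1330
Δ³: -240  -288  -336
Δ⁴: -48  -48
Constant fourth difference = -48.
Extend forward: -336 − 48 = -384;  -1330 − 384 = -1714;  -3903 − 1714 = -5617;  -9430 − 5617 = -15047

-15047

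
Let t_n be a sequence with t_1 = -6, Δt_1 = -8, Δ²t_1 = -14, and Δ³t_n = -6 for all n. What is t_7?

-384

Build the table forward from the leading diagonal:
Third differences: -6, -6, -6, -6, -6, -6, -6
Second differences: -14, -20, -26, -32, -38, -44, -50
First differences: -8, -22, -42, -68, -100, -138, -182
t: -6, -14, -36, -78, -146, -246, -384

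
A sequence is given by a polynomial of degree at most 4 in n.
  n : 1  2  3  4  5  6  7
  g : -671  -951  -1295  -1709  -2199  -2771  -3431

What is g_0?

D1: -280, -344, -414, -490, -572, -660
D2: -64, -70, -76, -82, -88
D3: -6, -6, -6, -6
The third differences are constant at -6.
Work back: -64 + 6 = -58;  -280 + 58 = -222;  -671 + 222 = -449

-449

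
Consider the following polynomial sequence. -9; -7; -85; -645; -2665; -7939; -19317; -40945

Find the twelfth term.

-371677

2 , -78 , -560 , -2020 , -5274 , -11378 , -21628
-80 , -482 , -1460 , -3254 , -6104 , -10250
-402 , -978 , -1794 , -2850 , -4146
-576 , -816 , -1056 , -1296
-240 , -240 , -240
The fifth differences are constant (-240).
-1296 − 240 = -1536;  -4146 − 1536 = -5682;  -10250 − 5682 = -15932;  -21628 − 15932 = -37560;  -40945 − 37560 = -78505
-1536 − 240 = -1776;  -5682 − 1776 = -7458;  -15932 − 7458 = -23390;  -37560 − 23390 = -60950;  -78505 − 60950 = -139455
-1776 − 240 = -2016;  -7458 − 2016 = -9474;  -23390 − 9474 = -32864;  -60950 − 32864 = -93814;  -139455 − 93814 = -233269
-2016 − 240 = -2256;  -9474 − 2256 = -11730;  -32864 − 11730 = -44594;  -93814 − 44594 = -138408;  -233269 − 138408 = -371677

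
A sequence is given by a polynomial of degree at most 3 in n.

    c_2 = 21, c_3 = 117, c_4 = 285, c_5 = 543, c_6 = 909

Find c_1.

-21

Δ: 96, 168, 258, 366
Δ²: 72, 90, 108
Δ³: 18, 18
The third differences are constant at 18.
Work back: 72 − 18 = 54;  96 − 54 = 42;  21 − 42 = -21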